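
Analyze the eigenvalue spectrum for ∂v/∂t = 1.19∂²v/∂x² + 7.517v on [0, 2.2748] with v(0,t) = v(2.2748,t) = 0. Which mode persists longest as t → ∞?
Eigenvalues: λₙ = 1.19n²π²/2.2748² - 7.517.
First three modes:
  n=1: λ₁ = 1.19π²/2.2748² - 7.517 ≈ -5.247
  n=2: λ₂ = 4.76π²/2.2748² - 7.517 ≈ 1.562
  n=3: λ₃ = 10.71π²/2.2748² - 7.517 ≈ 12.91
Since 1.19π²/2.2748² ≈ 2.27 < 7.517, λ₁ < 0.
The n=1 mode grows fastest (−λₙ is largest for n=1) → dominates.
Asymptotic: v ~ c₁ sin(πx/2.2748) e^{5.247t} (exponential growth at rate −λ₁ ≈ 5.247).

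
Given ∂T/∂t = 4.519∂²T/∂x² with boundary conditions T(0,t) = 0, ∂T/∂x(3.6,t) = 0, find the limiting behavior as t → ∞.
T → 0. Heat escapes through the Dirichlet boundary.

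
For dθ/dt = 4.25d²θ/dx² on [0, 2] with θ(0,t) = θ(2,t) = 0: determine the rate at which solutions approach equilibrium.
Eigenvalues: λₙ = 4.25n²π²/2².
First three modes:
  n=1: λ₁ = 4.25π²/2² ≈ 10.486
  n=2: λ₂ = 17π²/2² ≈ 41.946 (4× faster decay)
  n=3: λ₃ = 38.25π²/2² ≈ 94.378 (9× faster decay)
As t → ∞, higher modes decay exponentially faster. The n=1 mode dominates: θ ~ c₁ sin(πx/2) e^{-λ₁t}.
Decay rate: λ₁ = 4.25π²/2² ≈ 10.486.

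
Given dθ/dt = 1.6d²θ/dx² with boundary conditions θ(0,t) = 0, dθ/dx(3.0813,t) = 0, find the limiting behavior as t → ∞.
θ → 0. Heat escapes through the Dirichlet boundary.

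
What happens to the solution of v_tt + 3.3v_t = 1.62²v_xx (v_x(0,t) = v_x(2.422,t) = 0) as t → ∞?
v → constant (steady state). Damping (γ=3.3) dissipates the nonconstant modes; with Neumann BCs the spatial average obeys M''+γM'=0 and tends to a finite limit.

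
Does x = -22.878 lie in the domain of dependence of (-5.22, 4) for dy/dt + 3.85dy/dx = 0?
No. Only data at x = -20.62 affects (-5.22, 4). Advection has one-way propagation along characteristics.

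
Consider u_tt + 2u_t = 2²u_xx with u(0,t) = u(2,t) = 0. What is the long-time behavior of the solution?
As t → ∞, u → 0. Damping (γ=2) dissipates energy; oscillations decay exponentially.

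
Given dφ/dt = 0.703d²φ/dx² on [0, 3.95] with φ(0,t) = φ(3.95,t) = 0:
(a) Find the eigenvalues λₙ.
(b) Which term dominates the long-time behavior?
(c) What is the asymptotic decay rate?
Eigenvalues: λₙ = 0.703n²π²/3.95².
First three modes:
  n=1: λ₁ = 0.703π²/3.95² ≈ 0.445
  n=2: λ₂ = 2.812π²/3.95² ≈ 1.779 (4× faster decay)
  n=3: λ₃ = 6.327π²/3.95² ≈ 4.002 (9× faster decay)
As t → ∞, higher modes decay exponentially faster. The n=1 mode dominates: φ ~ c₁ sin(πx/3.95) e^{-λ₁t}.
Decay rate: λ₁ = 0.703π²/3.95² ≈ 0.445.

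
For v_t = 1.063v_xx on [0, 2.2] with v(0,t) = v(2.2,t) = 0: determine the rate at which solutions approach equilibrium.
Eigenvalues: λₙ = 1.063n²π²/2.2².
First three modes:
  n=1: λ₁ = 1.063π²/2.2² ≈ 2.168
  n=2: λ₂ = 4.252π²/2.2² ≈ 8.671 (4× faster decay)
  n=3: λ₃ = 9.567π²/2.2² ≈ 19.509 (9× faster decay)
As t → ∞, higher modes decay exponentially faster. The n=1 mode dominates: v ~ c₁ sin(πx/2.2) e^{-λ₁t}.
Decay rate: λ₁ = 1.063π²/2.2² ≈ 2.168.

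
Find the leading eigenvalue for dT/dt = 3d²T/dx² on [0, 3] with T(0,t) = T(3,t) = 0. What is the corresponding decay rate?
Eigenvalues: λₙ = 3n²π²/3².
First three modes:
  n=1: λ₁ = 3π²/3² ≈ 3.29
  n=2: λ₂ = 12π²/3² ≈ 13.159 (4× faster decay)
  n=3: λ₃ = 27π²/3² ≈ 29.609 (9× faster decay)
As t → ∞, higher modes decay exponentially faster. The n=1 mode dominates: T ~ c₁ sin(πx/3) e^{-λ₁t}.
Decay rate: λ₁ = 3π²/3² ≈ 3.29.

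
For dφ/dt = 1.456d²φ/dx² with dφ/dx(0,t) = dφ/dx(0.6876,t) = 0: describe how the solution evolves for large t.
φ → constant (steady state). Heat is conserved (no flux at boundaries); solution approaches the spatial average.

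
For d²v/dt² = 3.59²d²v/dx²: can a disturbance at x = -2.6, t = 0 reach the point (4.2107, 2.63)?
Yes. The domain of dependence is [-5.231, 13.6524], and -2.6 ∈ [-5.231, 13.6524].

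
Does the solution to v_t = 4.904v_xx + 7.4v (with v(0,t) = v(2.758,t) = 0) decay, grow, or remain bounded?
v grows unboundedly. Reaction dominates diffusion (r=7.4 > κπ²/L²≈6.36); solution grows exponentially.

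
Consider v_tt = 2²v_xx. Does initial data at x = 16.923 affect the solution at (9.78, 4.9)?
Yes. The domain of dependence is [-0.02, 19.58], and 16.923 ∈ [-0.02, 19.58].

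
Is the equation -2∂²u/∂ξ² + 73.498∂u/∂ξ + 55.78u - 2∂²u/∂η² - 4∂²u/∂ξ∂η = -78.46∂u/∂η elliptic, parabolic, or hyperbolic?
Rewriting in standard form: -2∂²u/∂ξ² - 4∂²u/∂ξ∂η - 2∂²u/∂η² + 73.498∂u/∂ξ + 78.46∂u/∂η + 55.78u = 0. Computing B² - 4AC with A = -2, B = -4, C = -2: discriminant = 0 (zero). Answer: parabolic.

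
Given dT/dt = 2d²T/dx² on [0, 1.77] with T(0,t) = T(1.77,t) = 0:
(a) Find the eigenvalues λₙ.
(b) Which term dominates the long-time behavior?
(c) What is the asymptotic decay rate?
Eigenvalues: λₙ = 2n²π²/1.77².
First three modes:
  n=1: λ₁ = 2π²/1.77² ≈ 6.301
  n=2: λ₂ = 8π²/1.77² ≈ 25.202 (4× faster decay)
  n=3: λ₃ = 18π²/1.77² ≈ 56.706 (9× faster decay)
As t → ∞, higher modes decay exponentially faster. The n=1 mode dominates: T ~ c₁ sin(πx/1.77) e^{-λ₁t}.
Decay rate: λ₁ = 2π²/1.77² ≈ 6.301.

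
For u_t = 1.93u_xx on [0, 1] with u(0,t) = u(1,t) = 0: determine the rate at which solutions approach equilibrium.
Eigenvalues: λₙ = 1.93n²π².
First three modes:
  n=1: λ₁ = 1.93π² ≈ 19.048
  n=2: λ₂ = 7.72π² ≈ 76.193 (4× faster decay)
  n=3: λ₃ = 17.37π² ≈ 171.435 (9× faster decay)
As t → ∞, higher modes decay exponentially faster. The n=1 mode dominates: u ~ c₁ sin(πx) e^{-λ₁t}.
Decay rate: λ₁ = 1.93π² ≈ 19.048.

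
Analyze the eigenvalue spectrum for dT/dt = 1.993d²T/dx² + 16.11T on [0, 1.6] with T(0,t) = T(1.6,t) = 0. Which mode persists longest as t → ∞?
Eigenvalues: λₙ = 1.993n²π²/1.6² - 16.11.
First three modes:
  n=1: λ₁ = 1.993π²/1.6² - 16.11 ≈ -8.426
  n=2: λ₂ = 7.972π²/1.6² - 16.11 ≈ 14.625
  n=3: λ₃ = 17.937π²/1.6² - 16.11 ≈ 53.043
Since 1.993π²/1.6² ≈ 7.684 < 16.11, λ₁ < 0.
The n=1 mode grows fastest (−λₙ is largest for n=1) → dominates.
Asymptotic: T ~ c₁ sin(πx/1.6) e^{8.426t} (exponential growth at rate −λ₁ ≈ 8.426).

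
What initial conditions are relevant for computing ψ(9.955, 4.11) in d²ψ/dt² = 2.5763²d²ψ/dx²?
Domain of dependence: [-0.633593, 20.543593]. Signals travel at speed 2.5763, so data within |x - 9.955| ≤ 2.5763·4.11 = 10.588593 can reach the point.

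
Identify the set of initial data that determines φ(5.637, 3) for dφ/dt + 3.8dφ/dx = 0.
A single point: x = -5.763. The characteristic through (5.637, 3) is x - 3.8t = const, so x = 5.637 - 3.8·3 = -5.763.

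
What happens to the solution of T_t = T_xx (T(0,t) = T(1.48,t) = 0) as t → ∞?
T → 0. Heat diffuses out through both boundaries.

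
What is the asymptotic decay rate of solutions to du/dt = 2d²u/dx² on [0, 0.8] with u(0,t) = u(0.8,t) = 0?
Eigenvalues: λₙ = 2n²π²/0.8².
First three modes:
  n=1: λ₁ = 2π²/0.8² ≈ 30.843
  n=2: λ₂ = 8π²/0.8² ≈ 123.37 (4× faster decay)
  n=3: λ₃ = 18π²/0.8² ≈ 277.583 (9× faster decay)
As t → ∞, higher modes decay exponentially faster. The n=1 mode dominates: u ~ c₁ sin(πx/0.8) e^{-λ₁t}.
Decay rate: λ₁ = 2π²/0.8² ≈ 30.843.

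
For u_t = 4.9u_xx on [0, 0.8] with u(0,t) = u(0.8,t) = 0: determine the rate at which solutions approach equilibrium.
Eigenvalues: λₙ = 4.9n²π²/0.8².
First three modes:
  n=1: λ₁ = 4.9π²/0.8² ≈ 75.564
  n=2: λ₂ = 19.6π²/0.8² ≈ 302.257 (4× faster decay)
  n=3: λ₃ = 44.1π²/0.8² ≈ 680.077 (9× faster decay)
As t → ∞, higher modes decay exponentially faster. The n=1 mode dominates: u ~ c₁ sin(πx/0.8) e^{-λ₁t}.
Decay rate: λ₁ = 4.9π²/0.8² ≈ 75.564.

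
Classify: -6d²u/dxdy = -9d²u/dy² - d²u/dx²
Rewriting in standard form: d²u/dx² - 6d²u/dxdy + 9d²u/dy² = 0. Parabolic (discriminant = 0).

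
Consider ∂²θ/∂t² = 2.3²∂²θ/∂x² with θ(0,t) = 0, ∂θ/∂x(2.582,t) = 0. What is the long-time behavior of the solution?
As t → ∞, θ oscillates (no decay). Energy is conserved; the solution oscillates indefinitely as standing waves.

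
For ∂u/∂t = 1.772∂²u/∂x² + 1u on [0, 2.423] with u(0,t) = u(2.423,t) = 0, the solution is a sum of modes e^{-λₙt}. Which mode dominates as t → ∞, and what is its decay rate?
Eigenvalues: λₙ = 1.772n²π²/2.423² - 1.
First three modes:
  n=1: λ₁ = 1.772π²/2.423² - 1 ≈ 1.979
  n=2: λ₂ = 7.088π²/2.423² - 1 ≈ 10.916
  n=3: λ₃ = 15.948π²/2.423² - 1 ≈ 25.81
Since 1.772π²/2.423² ≈ 2.979 > 1, all λₙ > 0.
The n=1 mode decays slowest → dominates as t → ∞.
Asymptotic: u ~ c₁ sin(πx/2.423) e^{-λ₁t} with decay rate λ₁ ≈ 1.979.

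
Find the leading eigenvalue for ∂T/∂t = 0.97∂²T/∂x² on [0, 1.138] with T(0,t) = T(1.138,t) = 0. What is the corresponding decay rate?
Eigenvalues: λₙ = 0.97n²π²/1.138².
First three modes:
  n=1: λ₁ = 0.97π²/1.138² ≈ 7.392
  n=2: λ₂ = 3.88π²/1.138² ≈ 29.57 (4× faster decay)
  n=3: λ₃ = 8.73π²/1.138² ≈ 66.532 (9× faster decay)
As t → ∞, higher modes decay exponentially faster. The n=1 mode dominates: T ~ c₁ sin(πx/1.138) e^{-λ₁t}.
Decay rate: λ₁ = 0.97π²/1.138² ≈ 7.392.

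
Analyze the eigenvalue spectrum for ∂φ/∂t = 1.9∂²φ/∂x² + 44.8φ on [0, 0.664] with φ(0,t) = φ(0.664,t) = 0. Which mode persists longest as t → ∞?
Eigenvalues: λₙ = 1.9n²π²/0.664² - 44.8.
First three modes:
  n=1: λ₁ = 1.9π²/0.664² - 44.8 ≈ -2.268
  n=2: λ₂ = 7.6π²/0.664² - 44.8 ≈ 125.329
  n=3: λ₃ = 17.1π²/0.664² - 44.8 ≈ 337.989
Since 1.9π²/0.664² ≈ 42.532 < 44.8, λ₁ < 0.
The n=1 mode grows fastest (−λₙ is largest for n=1) → dominates.
Asymptotic: φ ~ c₁ sin(πx/0.664) e^{2.268t} (exponential growth at rate −λ₁ ≈ 2.268).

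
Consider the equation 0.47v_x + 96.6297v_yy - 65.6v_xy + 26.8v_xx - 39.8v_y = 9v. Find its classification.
Rewriting in standard form: 26.8v_xx - 65.6v_xy + 96.6297v_yy + 0.47v_x - 39.8v_y - 9v = 0. Elliptic. (A = 26.8, B = -65.6, C = 96.6297 gives B² - 4AC = -6055.34384.)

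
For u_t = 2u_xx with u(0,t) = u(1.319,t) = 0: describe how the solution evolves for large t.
u → 0. Heat diffuses out through both boundaries.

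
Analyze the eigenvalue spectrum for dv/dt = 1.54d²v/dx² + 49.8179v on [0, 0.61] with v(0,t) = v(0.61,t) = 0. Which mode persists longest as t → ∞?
Eigenvalues: λₙ = 1.54n²π²/0.61² - 49.8179.
First three modes:
  n=1: λ₁ = 1.54π²/0.61² - 49.8179 ≈ -8.971
  n=2: λ₂ = 6.16π²/0.61² - 49.8179 ≈ 113.57
  n=3: λ₃ = 13.86π²/0.61² - 49.8179 ≈ 317.806
Since 1.54π²/0.61² ≈ 40.847 < 49.8179, λ₁ < 0.
The n=1 mode grows fastest (−λₙ is largest for n=1) → dominates.
Asymptotic: v ~ c₁ sin(πx/0.61) e^{8.971t} (exponential growth at rate −λ₁ ≈ 8.971).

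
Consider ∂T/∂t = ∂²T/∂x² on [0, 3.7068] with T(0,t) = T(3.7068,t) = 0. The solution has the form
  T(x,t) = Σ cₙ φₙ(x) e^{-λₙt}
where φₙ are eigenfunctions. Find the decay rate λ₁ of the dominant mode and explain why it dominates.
Eigenvalues: λₙ = n²π²/3.7068².
First three modes:
  n=1: λ₁ = π²/3.7068² ≈ 0.718
  n=2: λ₂ = 4π²/3.7068² ≈ 2.873 (4× faster decay)
  n=3: λ₃ = 9π²/3.7068² ≈ 6.465 (9× faster decay)
As t → ∞, higher modes decay exponentially faster. The n=1 mode dominates: T ~ c₁ sin(πx/3.7068) e^{-λ₁t}.
Decay rate: λ₁ = π²/3.7068² ≈ 0.718.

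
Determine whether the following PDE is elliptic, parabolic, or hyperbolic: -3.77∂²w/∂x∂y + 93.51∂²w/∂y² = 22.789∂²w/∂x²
Rewriting in standard form: -22.789∂²w/∂x² - 3.77∂²w/∂x∂y + 93.51∂²w/∂y² = 0. Coefficients: A = -22.789, B = -3.77, C = 93.51. B² - 4AC = 8538.21046, which is positive, so the equation is hyperbolic.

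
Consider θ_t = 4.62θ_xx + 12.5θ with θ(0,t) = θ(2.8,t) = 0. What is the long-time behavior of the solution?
As t → ∞, θ grows unboundedly. Reaction dominates diffusion (r=12.5 > κπ²/L²≈5.82); solution grows exponentially.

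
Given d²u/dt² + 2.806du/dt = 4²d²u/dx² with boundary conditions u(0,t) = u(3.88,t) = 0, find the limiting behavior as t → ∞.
u → 0. Damping (γ=2.806) dissipates energy; oscillations decay exponentially.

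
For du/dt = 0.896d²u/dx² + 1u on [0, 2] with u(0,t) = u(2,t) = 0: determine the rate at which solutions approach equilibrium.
Eigenvalues: λₙ = 0.896n²π²/2² - 1.
First three modes:
  n=1: λ₁ = 0.896π²/2² - 1 ≈ 1.211
  n=2: λ₂ = 3.584π²/2² - 1 ≈ 7.843
  n=3: λ₃ = 8.064π²/2² - 1 ≈ 18.897
Since 0.896π²/2² ≈ 2.211 > 1, all λₙ > 0.
The n=1 mode decays slowest → dominates as t → ∞.
Asymptotic: u ~ c₁ sin(πx/2) e^{-λ₁t} with decay rate λ₁ ≈ 1.211.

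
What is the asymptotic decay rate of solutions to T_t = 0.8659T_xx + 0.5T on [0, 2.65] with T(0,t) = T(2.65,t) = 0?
Eigenvalues: λₙ = 0.8659n²π²/2.65² - 0.5.
First three modes:
  n=1: λ₁ = 0.8659π²/2.65² - 0.5 ≈ 0.717
  n=2: λ₂ = 3.4636π²/2.65² - 0.5 ≈ 4.368
  n=3: λ₃ = 7.7931π²/2.65² - 0.5 ≈ 10.453
Since 0.8659π²/2.65² ≈ 1.217 > 0.5, all λₙ > 0.
The n=1 mode decays slowest → dominates as t → ∞.
Asymptotic: T ~ c₁ sin(πx/2.65) e^{-λ₁t} with decay rate λ₁ ≈ 0.717.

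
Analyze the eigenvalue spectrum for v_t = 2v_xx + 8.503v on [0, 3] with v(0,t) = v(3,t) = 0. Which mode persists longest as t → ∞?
Eigenvalues: λₙ = 2n²π²/3² - 8.503.
First three modes:
  n=1: λ₁ = 2π²/3² - 8.503 ≈ -6.31
  n=2: λ₂ = 8π²/3² - 8.503 ≈ 0.27
  n=3: λ₃ = 18π²/3² - 8.503 ≈ 11.236
Since 2π²/3² ≈ 2.193 < 8.503, λ₁ < 0.
The n=1 mode grows fastest (−λₙ is largest for n=1) → dominates.
Asymptotic: v ~ c₁ sin(πx/3) e^{6.31t} (exponential growth at rate −λ₁ ≈ 6.31).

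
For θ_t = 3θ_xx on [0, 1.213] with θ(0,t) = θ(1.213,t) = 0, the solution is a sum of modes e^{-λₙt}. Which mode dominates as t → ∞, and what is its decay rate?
Eigenvalues: λₙ = 3n²π²/1.213².
First three modes:
  n=1: λ₁ = 3π²/1.213² ≈ 20.123
  n=2: λ₂ = 12π²/1.213² ≈ 80.493 (4× faster decay)
  n=3: λ₃ = 27π²/1.213² ≈ 181.11 (9× faster decay)
As t → ∞, higher modes decay exponentially faster. The n=1 mode dominates: θ ~ c₁ sin(πx/1.213) e^{-λ₁t}.
Decay rate: λ₁ = 3π²/1.213² ≈ 20.123.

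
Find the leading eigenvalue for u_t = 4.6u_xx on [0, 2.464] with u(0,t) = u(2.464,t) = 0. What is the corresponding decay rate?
Eigenvalues: λₙ = 4.6n²π²/2.464².
First three modes:
  n=1: λ₁ = 4.6π²/2.464² ≈ 7.478
  n=2: λ₂ = 18.4π²/2.464² ≈ 29.911 (4× faster decay)
  n=3: λ₃ = 41.4π²/2.464² ≈ 67.301 (9× faster decay)
As t → ∞, higher modes decay exponentially faster. The n=1 mode dominates: u ~ c₁ sin(πx/2.464) e^{-λ₁t}.
Decay rate: λ₁ = 4.6π²/2.464² ≈ 7.478.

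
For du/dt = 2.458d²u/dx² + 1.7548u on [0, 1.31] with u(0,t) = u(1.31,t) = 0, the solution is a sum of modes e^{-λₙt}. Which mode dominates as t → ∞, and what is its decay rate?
Eigenvalues: λₙ = 2.458n²π²/1.31² - 1.7548.
First three modes:
  n=1: λ₁ = 2.458π²/1.31² - 1.7548 ≈ 12.382
  n=2: λ₂ = 9.832π²/1.31² - 1.7548 ≈ 54.791
  n=3: λ₃ = 22.122π²/1.31² - 1.7548 ≈ 125.473
Since 2.458π²/1.31² ≈ 14.136 > 1.7548, all λₙ > 0.
The n=1 mode decays slowest → dominates as t → ∞.
Asymptotic: u ~ c₁ sin(πx/1.31) e^{-λ₁t} with decay rate λ₁ ≈ 12.382.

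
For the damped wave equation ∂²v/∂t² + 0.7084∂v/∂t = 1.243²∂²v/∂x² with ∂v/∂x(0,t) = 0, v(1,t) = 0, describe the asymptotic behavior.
v → 0. Damping (γ=0.7084) dissipates energy; oscillations decay exponentially.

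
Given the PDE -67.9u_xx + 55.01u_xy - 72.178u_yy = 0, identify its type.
The second-order coefficients are A = -67.9, B = 55.01, C = -72.178. Since B² - 4AC = -16577.4447 < 0, this is an elliptic PDE.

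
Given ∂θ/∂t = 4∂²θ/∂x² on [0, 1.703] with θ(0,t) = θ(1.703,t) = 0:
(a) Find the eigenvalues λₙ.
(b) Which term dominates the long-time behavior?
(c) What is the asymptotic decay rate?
Eigenvalues: λₙ = 4n²π²/1.703².
First three modes:
  n=1: λ₁ = 4π²/1.703² ≈ 13.612
  n=2: λ₂ = 16π²/1.703² ≈ 54.449 (4× faster decay)
  n=3: λ₃ = 36π²/1.703² ≈ 122.51 (9× faster decay)
As t → ∞, higher modes decay exponentially faster. The n=1 mode dominates: θ ~ c₁ sin(πx/1.703) e^{-λ₁t}.
Decay rate: λ₁ = 4π²/1.703² ≈ 13.612.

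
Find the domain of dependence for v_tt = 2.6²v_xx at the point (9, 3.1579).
Domain of dependence: [0.78946, 17.21054]. Signals travel at speed 2.6, so data within |x - 9| ≤ 2.6·3.1579 = 8.21054 can reach the point.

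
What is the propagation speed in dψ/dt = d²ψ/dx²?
Infinite. The heat equation is parabolic, not hyperbolic, so disturbances propagate instantly.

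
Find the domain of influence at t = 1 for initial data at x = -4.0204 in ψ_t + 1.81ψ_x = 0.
At x = -2.2104. The characteristic carries data from (-4.0204, 0) to (-2.2104, 1).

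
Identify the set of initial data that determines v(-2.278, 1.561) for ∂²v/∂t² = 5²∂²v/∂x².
Domain of dependence: [-10.083, 5.527]. Signals travel at speed 5, so data within |x - -2.278| ≤ 5·1.561 = 7.805 can reach the point.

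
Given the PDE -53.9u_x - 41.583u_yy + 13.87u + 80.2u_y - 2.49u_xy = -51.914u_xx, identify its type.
Rewriting in standard form: 51.914u_xx - 2.49u_xy - 41.583u_yy - 53.9u_x + 80.2u_y + 13.87u = 0. The second-order coefficients are A = 51.914, B = -2.49, C = -41.583. Since B² - 4AC = 8641.159548 > 0, this is a hyperbolic PDE.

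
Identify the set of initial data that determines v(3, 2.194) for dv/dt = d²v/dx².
The entire real line. The heat equation has infinite propagation speed: any initial disturbance instantly affects all points (though exponentially small far away).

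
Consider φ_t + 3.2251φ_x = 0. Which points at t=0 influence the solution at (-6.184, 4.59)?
A single point: x = -20.987209. The characteristic through (-6.184, 4.59) is x - 3.2251t = const, so x = -6.184 - 3.2251·4.59 = -20.987209.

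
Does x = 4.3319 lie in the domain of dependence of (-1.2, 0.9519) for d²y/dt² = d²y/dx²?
No. The domain of dependence is [-2.1519, -0.2481], and 4.3319 is outside this interval.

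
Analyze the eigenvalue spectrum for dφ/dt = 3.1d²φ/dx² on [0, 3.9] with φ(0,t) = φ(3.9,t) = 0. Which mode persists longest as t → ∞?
Eigenvalues: λₙ = 3.1n²π²/3.9².
First three modes:
  n=1: λ₁ = 3.1π²/3.9² ≈ 2.012
  n=2: λ₂ = 12.4π²/3.9² ≈ 8.046 (4× faster decay)
  n=3: λ₃ = 27.9π²/3.9² ≈ 18.104 (9× faster decay)
As t → ∞, higher modes decay exponentially faster. The n=1 mode dominates: φ ~ c₁ sin(πx/3.9) e^{-λ₁t}.
Decay rate: λ₁ = 3.1π²/3.9² ≈ 2.012.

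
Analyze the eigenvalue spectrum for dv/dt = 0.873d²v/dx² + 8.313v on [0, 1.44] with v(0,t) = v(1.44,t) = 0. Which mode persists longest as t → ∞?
Eigenvalues: λₙ = 0.873n²π²/1.44² - 8.313.
First three modes:
  n=1: λ₁ = 0.873π²/1.44² - 8.313 ≈ -4.158
  n=2: λ₂ = 3.492π²/1.44² - 8.313 ≈ 8.308
  n=3: λ₃ = 7.857π²/1.44² - 8.313 ≈ 29.084
Since 0.873π²/1.44² ≈ 4.155 < 8.313, λ₁ < 0.
The n=1 mode grows fastest (−λₙ is largest for n=1) → dominates.
Asymptotic: v ~ c₁ sin(πx/1.44) e^{4.158t} (exponential growth at rate −λ₁ ≈ 4.158).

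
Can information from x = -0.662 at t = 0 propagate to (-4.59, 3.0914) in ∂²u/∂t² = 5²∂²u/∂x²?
Yes. The domain of dependence is [-20.047, 10.867], and -0.662 ∈ [-20.047, 10.867].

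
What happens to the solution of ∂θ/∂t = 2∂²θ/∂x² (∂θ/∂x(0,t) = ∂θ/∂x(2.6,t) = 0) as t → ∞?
θ → constant (steady state). Heat is conserved (no flux at boundaries); solution approaches the spatial average.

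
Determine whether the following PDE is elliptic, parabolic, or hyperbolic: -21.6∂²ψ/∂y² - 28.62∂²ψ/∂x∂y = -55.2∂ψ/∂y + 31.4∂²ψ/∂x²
Rewriting in standard form: -31.4∂²ψ/∂x² - 28.62∂²ψ/∂x∂y - 21.6∂²ψ/∂y² + 55.2∂ψ/∂y = 0. Coefficients: A = -31.4, B = -28.62, C = -21.6. B² - 4AC = -1893.8556, which is negative, so the equation is elliptic.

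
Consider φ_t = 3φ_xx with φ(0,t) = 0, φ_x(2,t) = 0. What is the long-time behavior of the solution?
As t → ∞, φ → 0. Heat escapes through the Dirichlet boundary.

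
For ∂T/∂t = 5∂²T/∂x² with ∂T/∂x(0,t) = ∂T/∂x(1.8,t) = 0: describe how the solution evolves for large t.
T → constant (steady state). Heat is conserved (no flux at boundaries); solution approaches the spatial average.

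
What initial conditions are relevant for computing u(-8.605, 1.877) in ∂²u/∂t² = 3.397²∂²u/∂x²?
Domain of dependence: [-14.981169, -2.228831]. Signals travel at speed 3.397, so data within |x - -8.605| ≤ 3.397·1.877 = 6.376169 can reach the point.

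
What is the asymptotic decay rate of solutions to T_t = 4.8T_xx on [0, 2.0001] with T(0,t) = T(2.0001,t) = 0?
Eigenvalues: λₙ = 4.8n²π²/2.0001².
First three modes:
  n=1: λ₁ = 4.8π²/2.0001² ≈ 11.842
  n=2: λ₂ = 19.2π²/2.0001² ≈ 47.369 (4× faster decay)
  n=3: λ₃ = 43.2π²/2.0001² ≈ 106.581 (9× faster decay)
As t → ∞, higher modes decay exponentially faster. The n=1 mode dominates: T ~ c₁ sin(πx/2.0001) e^{-λ₁t}.
Decay rate: λ₁ = 4.8π²/2.0001² ≈ 11.842.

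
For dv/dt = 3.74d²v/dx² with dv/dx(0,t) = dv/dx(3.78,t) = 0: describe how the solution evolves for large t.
v → constant (steady state). Heat is conserved (no flux at boundaries); solution approaches the spatial average.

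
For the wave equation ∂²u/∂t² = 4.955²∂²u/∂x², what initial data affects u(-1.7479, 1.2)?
Domain of dependence: [-7.6939, 4.1981]. Signals travel at speed 4.955, so data within |x - -1.7479| ≤ 4.955·1.2 = 5.946 can reach the point.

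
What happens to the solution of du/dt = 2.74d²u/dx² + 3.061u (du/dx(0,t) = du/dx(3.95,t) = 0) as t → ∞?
u grows unboundedly. With Neumann BCs the constant mode has diffusion eigenvalue 0, so any r > 0 makes it grow like e^(3.061t); solution grows exponentially.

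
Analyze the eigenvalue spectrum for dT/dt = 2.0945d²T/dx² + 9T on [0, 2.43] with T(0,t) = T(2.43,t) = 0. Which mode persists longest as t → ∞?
Eigenvalues: λₙ = 2.0945n²π²/2.43² - 9.
First three modes:
  n=1: λ₁ = 2.0945π²/2.43² - 9 ≈ -5.499
  n=2: λ₂ = 8.378π²/2.43² - 9 ≈ 5.003
  n=3: λ₃ = 18.8505π²/2.43² - 9 ≈ 22.507
Since 2.0945π²/2.43² ≈ 3.501 < 9, λ₁ < 0.
The n=1 mode grows fastest (−λₙ is largest for n=1) → dominates.
Asymptotic: T ~ c₁ sin(πx/2.43) e^{5.499t} (exponential growth at rate −λ₁ ≈ 5.499).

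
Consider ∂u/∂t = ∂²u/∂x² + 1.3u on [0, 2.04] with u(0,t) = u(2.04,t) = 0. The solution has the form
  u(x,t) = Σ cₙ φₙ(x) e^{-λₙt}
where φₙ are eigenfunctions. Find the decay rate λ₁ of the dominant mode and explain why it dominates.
Eigenvalues: λₙ = n²π²/2.04² - 1.3.
First three modes:
  n=1: λ₁ = π²/2.04² - 1.3 ≈ 1.072
  n=2: λ₂ = 4π²/2.04² - 1.3 ≈ 8.186
  n=3: λ₃ = 9π²/2.04² - 1.3 ≈ 20.044
Since π²/2.04² ≈ 2.372 > 1.3, all λₙ > 0.
The n=1 mode decays slowest → dominates as t → ∞.
Asymptotic: u ~ c₁ sin(πx/2.04) e^{-λ₁t} with decay rate λ₁ ≈ 1.072.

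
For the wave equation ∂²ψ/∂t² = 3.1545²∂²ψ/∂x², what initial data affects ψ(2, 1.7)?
Domain of dependence: [-3.36265, 7.36265]. Signals travel at speed 3.1545, so data within |x - 2| ≤ 3.1545·1.7 = 5.36265 can reach the point.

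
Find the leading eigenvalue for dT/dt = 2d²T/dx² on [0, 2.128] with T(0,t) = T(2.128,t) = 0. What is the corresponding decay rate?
Eigenvalues: λₙ = 2n²π²/2.128².
First three modes:
  n=1: λ₁ = 2π²/2.128² ≈ 4.359
  n=2: λ₂ = 8π²/2.128² ≈ 17.436 (4× faster decay)
  n=3: λ₃ = 18π²/2.128² ≈ 39.231 (9× faster decay)
As t → ∞, higher modes decay exponentially faster. The n=1 mode dominates: T ~ c₁ sin(πx/2.128) e^{-λ₁t}.
Decay rate: λ₁ = 2π²/2.128² ≈ 4.359.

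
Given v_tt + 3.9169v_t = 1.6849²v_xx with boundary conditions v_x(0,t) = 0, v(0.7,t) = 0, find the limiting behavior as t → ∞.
v → 0. Damping (γ=3.9169) dissipates energy; oscillations decay exponentially.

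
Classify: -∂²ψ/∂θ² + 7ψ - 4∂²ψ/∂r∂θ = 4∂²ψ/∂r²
Rewriting in standard form: -4∂²ψ/∂r² - 4∂²ψ/∂r∂θ - ∂²ψ/∂θ² + 7ψ = 0. Parabolic (discriminant = 0).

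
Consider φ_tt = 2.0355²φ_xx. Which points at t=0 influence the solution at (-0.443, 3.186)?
Domain of dependence: [-6.928103, 6.042103]. Signals travel at speed 2.0355, so data within |x - -0.443| ≤ 2.0355·3.186 = 6.485103 can reach the point.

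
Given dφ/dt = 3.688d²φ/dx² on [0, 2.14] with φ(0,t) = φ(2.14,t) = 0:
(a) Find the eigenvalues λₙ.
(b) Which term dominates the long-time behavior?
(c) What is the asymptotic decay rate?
Eigenvalues: λₙ = 3.688n²π²/2.14².
First three modes:
  n=1: λ₁ = 3.688π²/2.14² ≈ 7.948
  n=2: λ₂ = 14.752π²/2.14² ≈ 31.792 (4× faster decay)
  n=3: λ₃ = 33.192π²/2.14² ≈ 71.533 (9× faster decay)
As t → ∞, higher modes decay exponentially faster. The n=1 mode dominates: φ ~ c₁ sin(πx/2.14) e^{-λ₁t}.
Decay rate: λ₁ = 3.688π²/2.14² ≈ 7.948.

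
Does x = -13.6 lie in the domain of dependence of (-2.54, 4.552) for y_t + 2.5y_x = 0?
No. Only data at x = -13.92 affects (-2.54, 4.552). Advection has one-way propagation along characteristics.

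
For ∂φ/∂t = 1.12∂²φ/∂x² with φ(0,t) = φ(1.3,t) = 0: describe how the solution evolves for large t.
φ → 0. Heat diffuses out through both boundaries.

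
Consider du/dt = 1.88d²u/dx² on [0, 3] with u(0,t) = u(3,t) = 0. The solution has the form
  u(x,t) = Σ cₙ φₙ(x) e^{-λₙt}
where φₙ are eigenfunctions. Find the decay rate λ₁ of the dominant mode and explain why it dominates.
Eigenvalues: λₙ = 1.88n²π²/3².
First three modes:
  n=1: λ₁ = 1.88π²/3² ≈ 2.062
  n=2: λ₂ = 7.52π²/3² ≈ 8.247 (4× faster decay)
  n=3: λ₃ = 16.92π²/3² ≈ 18.555 (9× faster decay)
As t → ∞, higher modes decay exponentially faster. The n=1 mode dominates: u ~ c₁ sin(πx/3) e^{-λ₁t}.
Decay rate: λ₁ = 1.88π²/3² ≈ 2.062.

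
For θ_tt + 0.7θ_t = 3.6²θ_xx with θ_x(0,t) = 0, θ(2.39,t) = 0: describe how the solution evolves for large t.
θ → 0. Damping (γ=0.7) dissipates energy; oscillations decay exponentially.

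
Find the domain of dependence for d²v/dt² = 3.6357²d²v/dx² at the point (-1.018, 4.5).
Domain of dependence: [-17.37865, 15.34265]. Signals travel at speed 3.6357, so data within |x - -1.018| ≤ 3.6357·4.5 = 16.36065 can reach the point.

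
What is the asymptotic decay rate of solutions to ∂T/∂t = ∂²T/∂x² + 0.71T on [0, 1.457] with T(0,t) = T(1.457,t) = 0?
Eigenvalues: λₙ = n²π²/1.457² - 0.71.
First three modes:
  n=1: λ₁ = π²/1.457² - 0.71 ≈ 3.939
  n=2: λ₂ = 4π²/1.457² - 0.71 ≈ 17.887
  n=3: λ₃ = 9π²/1.457² - 0.71 ≈ 41.133
Since π²/1.457² ≈ 4.649 > 0.71, all λₙ > 0.
The n=1 mode decays slowest → dominates as t → ∞.
Asymptotic: T ~ c₁ sin(πx/1.457) e^{-λ₁t} with decay rate λ₁ ≈ 3.939.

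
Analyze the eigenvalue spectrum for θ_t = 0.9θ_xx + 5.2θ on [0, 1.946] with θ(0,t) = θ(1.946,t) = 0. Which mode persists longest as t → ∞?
Eigenvalues: λₙ = 0.9n²π²/1.946² - 5.2.
First three modes:
  n=1: λ₁ = 0.9π²/1.946² - 5.2 ≈ -2.854
  n=2: λ₂ = 3.6π²/1.946² - 5.2 ≈ 4.182
  n=3: λ₃ = 8.1π²/1.946² - 5.2 ≈ 15.911
Since 0.9π²/1.946² ≈ 2.346 < 5.2, λ₁ < 0.
The n=1 mode grows fastest (−λₙ is largest for n=1) → dominates.
Asymptotic: θ ~ c₁ sin(πx/1.946) e^{2.854t} (exponential growth at rate −λ₁ ≈ 2.854).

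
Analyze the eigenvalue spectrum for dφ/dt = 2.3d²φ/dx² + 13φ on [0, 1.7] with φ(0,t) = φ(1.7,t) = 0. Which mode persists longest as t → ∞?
Eigenvalues: λₙ = 2.3n²π²/1.7² - 13.
First three modes:
  n=1: λ₁ = 2.3π²/1.7² - 13 ≈ -5.145
  n=2: λ₂ = 9.2π²/1.7² - 13 ≈ 18.419
  n=3: λ₃ = 20.7π²/1.7² - 13 ≈ 57.692
Since 2.3π²/1.7² ≈ 7.855 < 13, λ₁ < 0.
The n=1 mode grows fastest (−λₙ is largest for n=1) → dominates.
Asymptotic: φ ~ c₁ sin(πx/1.7) e^{5.145t} (exponential growth at rate −λ₁ ≈ 5.145).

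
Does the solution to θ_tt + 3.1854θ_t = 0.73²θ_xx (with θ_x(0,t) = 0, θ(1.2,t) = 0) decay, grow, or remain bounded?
θ → 0. Damping (γ=3.1854) dissipates energy; oscillations decay exponentially.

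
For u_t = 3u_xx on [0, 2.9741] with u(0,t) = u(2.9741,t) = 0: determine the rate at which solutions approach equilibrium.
Eigenvalues: λₙ = 3n²π²/2.9741².
First three modes:
  n=1: λ₁ = 3π²/2.9741² ≈ 3.347
  n=2: λ₂ = 12π²/2.9741² ≈ 13.39 (4× faster decay)
  n=3: λ₃ = 27π²/2.9741² ≈ 30.127 (9× faster decay)
As t → ∞, higher modes decay exponentially faster. The n=1 mode dominates: u ~ c₁ sin(πx/2.9741) e^{-λ₁t}.
Decay rate: λ₁ = 3π²/2.9741² ≈ 3.347.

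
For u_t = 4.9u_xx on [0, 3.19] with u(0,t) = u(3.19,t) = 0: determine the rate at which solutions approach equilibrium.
Eigenvalues: λₙ = 4.9n²π²/3.19².
First three modes:
  n=1: λ₁ = 4.9π²/3.19² ≈ 4.752
  n=2: λ₂ = 19.6π²/3.19² ≈ 19.01 (4× faster decay)
  n=3: λ₃ = 44.1π²/3.19² ≈ 42.772 (9× faster decay)
As t → ∞, higher modes decay exponentially faster. The n=1 mode dominates: u ~ c₁ sin(πx/3.19) e^{-λ₁t}.
Decay rate: λ₁ = 4.9π²/3.19² ≈ 4.752.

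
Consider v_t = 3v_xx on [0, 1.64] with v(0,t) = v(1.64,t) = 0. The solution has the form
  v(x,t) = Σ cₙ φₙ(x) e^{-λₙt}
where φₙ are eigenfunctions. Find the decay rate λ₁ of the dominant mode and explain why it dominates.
Eigenvalues: λₙ = 3n²π²/1.64².
First three modes:
  n=1: λ₁ = 3π²/1.64² ≈ 11.009
  n=2: λ₂ = 12π²/1.64² ≈ 44.035 (4× faster decay)
  n=3: λ₃ = 27π²/1.64² ≈ 99.078 (9× faster decay)
As t → ∞, higher modes decay exponentially faster. The n=1 mode dominates: v ~ c₁ sin(πx/1.64) e^{-λ₁t}.
Decay rate: λ₁ = 3π²/1.64² ≈ 11.009.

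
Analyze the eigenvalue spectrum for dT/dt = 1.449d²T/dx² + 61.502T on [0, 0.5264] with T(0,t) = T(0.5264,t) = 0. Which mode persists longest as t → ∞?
Eigenvalues: λₙ = 1.449n²π²/0.5264² - 61.502.
First three modes:
  n=1: λ₁ = 1.449π²/0.5264² - 61.502 ≈ -9.892
  n=2: λ₂ = 5.796π²/0.5264² - 61.502 ≈ 144.939
  n=3: λ₃ = 13.041π²/0.5264² - 61.502 ≈ 402.991
Since 1.449π²/0.5264² ≈ 51.61 < 61.502, λ₁ < 0.
The n=1 mode grows fastest (−λₙ is largest for n=1) → dominates.
Asymptotic: T ~ c₁ sin(πx/0.5264) e^{9.892t} (exponential growth at rate −λ₁ ≈ 9.892).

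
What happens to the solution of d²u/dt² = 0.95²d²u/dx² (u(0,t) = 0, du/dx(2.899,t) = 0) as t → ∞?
u oscillates (no decay). Energy is conserved; the solution oscillates indefinitely as standing waves.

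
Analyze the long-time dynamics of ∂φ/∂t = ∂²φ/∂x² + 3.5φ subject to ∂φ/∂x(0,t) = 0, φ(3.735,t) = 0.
Long-time behavior: φ grows unboundedly. Reaction dominates diffusion (r=3.5 > κπ²/(4L²)≈0.18); solution grows exponentially.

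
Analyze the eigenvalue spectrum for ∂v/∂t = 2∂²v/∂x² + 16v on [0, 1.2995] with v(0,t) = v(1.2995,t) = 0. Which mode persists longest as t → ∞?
Eigenvalues: λₙ = 2n²π²/1.2995² - 16.
First three modes:
  n=1: λ₁ = 2π²/1.2995² - 16 ≈ -4.311
  n=2: λ₂ = 8π²/1.2995² - 16 ≈ 30.756
  n=3: λ₃ = 18π²/1.2995² - 16 ≈ 89.201
Since 2π²/1.2995² ≈ 11.689 < 16, λ₁ < 0.
The n=1 mode grows fastest (−λₙ is largest for n=1) → dominates.
Asymptotic: v ~ c₁ sin(πx/1.2995) e^{4.311t} (exponential growth at rate −λ₁ ≈ 4.311).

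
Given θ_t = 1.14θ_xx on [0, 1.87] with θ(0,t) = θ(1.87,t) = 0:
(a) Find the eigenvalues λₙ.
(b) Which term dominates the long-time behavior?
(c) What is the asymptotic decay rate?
Eigenvalues: λₙ = 1.14n²π²/1.87².
First three modes:
  n=1: λ₁ = 1.14π²/1.87² ≈ 3.218
  n=2: λ₂ = 4.56π²/1.87² ≈ 12.87 (4× faster decay)
  n=3: λ₃ = 10.26π²/1.87² ≈ 28.958 (9× faster decay)
As t → ∞, higher modes decay exponentially faster. The n=1 mode dominates: θ ~ c₁ sin(πx/1.87) e^{-λ₁t}.
Decay rate: λ₁ = 1.14π²/1.87² ≈ 3.218.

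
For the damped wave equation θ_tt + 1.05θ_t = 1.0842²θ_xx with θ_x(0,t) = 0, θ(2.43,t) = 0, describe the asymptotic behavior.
θ → 0. Damping (γ=1.05) dissipates energy; oscillations decay exponentially.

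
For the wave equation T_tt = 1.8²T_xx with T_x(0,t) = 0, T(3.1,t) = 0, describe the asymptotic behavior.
T oscillates (no decay). Energy is conserved; the solution oscillates indefinitely as standing waves.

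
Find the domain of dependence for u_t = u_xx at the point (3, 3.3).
The entire real line. The heat equation has infinite propagation speed: any initial disturbance instantly affects all points (though exponentially small far away).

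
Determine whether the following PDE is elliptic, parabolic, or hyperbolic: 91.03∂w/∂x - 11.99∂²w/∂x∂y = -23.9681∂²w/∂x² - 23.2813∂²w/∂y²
Rewriting in standard form: 23.9681∂²w/∂x² - 11.99∂²w/∂x∂y + 23.2813∂²w/∂y² + 91.03∂w/∂x = 0. Coefficients: A = 23.9681, B = -11.99, C = 23.2813. B² - 4AC = -2088.27400612, which is negative, so the equation is elliptic.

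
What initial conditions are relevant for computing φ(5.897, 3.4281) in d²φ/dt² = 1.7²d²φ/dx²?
Domain of dependence: [0.06923, 11.72477]. Signals travel at speed 1.7, so data within |x - 5.897| ≤ 1.7·3.4281 = 5.82777 can reach the point.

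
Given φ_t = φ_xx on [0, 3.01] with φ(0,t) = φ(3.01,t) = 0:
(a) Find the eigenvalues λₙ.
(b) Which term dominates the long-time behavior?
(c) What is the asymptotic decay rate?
Eigenvalues: λₙ = n²π²/3.01².
First three modes:
  n=1: λ₁ = π²/3.01² ≈ 1.089
  n=2: λ₂ = 4π²/3.01² ≈ 4.357 (4× faster decay)
  n=3: λ₃ = 9π²/3.01² ≈ 9.804 (9× faster decay)
As t → ∞, higher modes decay exponentially faster. The n=1 mode dominates: φ ~ c₁ sin(πx/3.01) e^{-λ₁t}.
Decay rate: λ₁ = π²/3.01² ≈ 1.089.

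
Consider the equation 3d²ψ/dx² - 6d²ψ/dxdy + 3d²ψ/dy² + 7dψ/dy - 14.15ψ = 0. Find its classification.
Parabolic. (A = 3, B = -6, C = 3 gives B² - 4AC = 0.)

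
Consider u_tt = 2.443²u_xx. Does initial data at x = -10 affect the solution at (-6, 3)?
Yes. The domain of dependence is [-13.329, 1.329], and -10 ∈ [-13.329, 1.329].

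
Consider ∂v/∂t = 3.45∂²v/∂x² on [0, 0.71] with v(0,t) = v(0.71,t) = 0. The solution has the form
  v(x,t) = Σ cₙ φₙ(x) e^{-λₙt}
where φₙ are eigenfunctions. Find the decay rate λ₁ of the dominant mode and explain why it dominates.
Eigenvalues: λₙ = 3.45n²π²/0.71².
First three modes:
  n=1: λ₁ = 3.45π²/0.71² ≈ 67.546
  n=2: λ₂ = 13.8π²/0.71² ≈ 270.186 (4× faster decay)
  n=3: λ₃ = 31.05π²/0.71² ≈ 607.918 (9× faster decay)
As t → ∞, higher modes decay exponentially faster. The n=1 mode dominates: v ~ c₁ sin(πx/0.71) e^{-λ₁t}.
Decay rate: λ₁ = 3.45π²/0.71² ≈ 67.546.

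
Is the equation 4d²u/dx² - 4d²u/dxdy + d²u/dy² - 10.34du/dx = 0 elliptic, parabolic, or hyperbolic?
Computing B² - 4AC with A = 4, B = -4, C = 1: discriminant = 0 (zero). Answer: parabolic.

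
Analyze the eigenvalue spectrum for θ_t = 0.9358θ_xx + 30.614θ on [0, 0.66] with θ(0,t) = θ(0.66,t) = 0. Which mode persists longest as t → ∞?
Eigenvalues: λₙ = 0.9358n²π²/0.66² - 30.614.
First three modes:
  n=1: λ₁ = 0.9358π²/0.66² - 30.614 ≈ -9.411
  n=2: λ₂ = 3.7432π²/0.66² - 30.614 ≈ 54.198
  n=3: λ₃ = 8.4222π²/0.66² - 30.614 ≈ 160.212
Since 0.9358π²/0.66² ≈ 21.203 < 30.614, λ₁ < 0.
The n=1 mode grows fastest (−λₙ is largest for n=1) → dominates.
Asymptotic: θ ~ c₁ sin(πx/0.66) e^{9.411t} (exponential growth at rate −λ₁ ≈ 9.411).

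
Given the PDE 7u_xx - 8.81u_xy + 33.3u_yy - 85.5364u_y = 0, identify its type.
The second-order coefficients are A = 7, B = -8.81, C = 33.3. Since B² - 4AC = -854.7839 < 0, this is an elliptic PDE.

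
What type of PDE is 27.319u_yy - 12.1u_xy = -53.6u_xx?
Rewriting in standard form: 53.6u_xx - 12.1u_xy + 27.319u_yy = 0. With A = 53.6, B = -12.1, C = 27.319, the discriminant is -5710.7836. This is an elliptic PDE.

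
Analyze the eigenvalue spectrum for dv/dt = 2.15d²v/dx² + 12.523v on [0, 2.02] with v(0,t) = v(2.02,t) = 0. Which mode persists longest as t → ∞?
Eigenvalues: λₙ = 2.15n²π²/2.02² - 12.523.
First three modes:
  n=1: λ₁ = 2.15π²/2.02² - 12.523 ≈ -7.323
  n=2: λ₂ = 8.6π²/2.02² - 12.523 ≈ 8.279
  n=3: λ₃ = 19.35π²/2.02² - 12.523 ≈ 34.28
Since 2.15π²/2.02² ≈ 5.2 < 12.523, λ₁ < 0.
The n=1 mode grows fastest (−λₙ is largest for n=1) → dominates.
Asymptotic: v ~ c₁ sin(πx/2.02) e^{7.323t} (exponential growth at rate −λ₁ ≈ 7.323).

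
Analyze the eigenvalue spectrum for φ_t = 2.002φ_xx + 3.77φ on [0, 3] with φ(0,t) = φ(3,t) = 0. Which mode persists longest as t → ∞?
Eigenvalues: λₙ = 2.002n²π²/3² - 3.77.
First three modes:
  n=1: λ₁ = 2.002π²/3² - 3.77 ≈ -1.575
  n=2: λ₂ = 8.008π²/3² - 3.77 ≈ 5.012
  n=3: λ₃ = 18.018π²/3² - 3.77 ≈ 15.989
Since 2.002π²/3² ≈ 2.195 < 3.77, λ₁ < 0.
The n=1 mode grows fastest (−λₙ is largest for n=1) → dominates.
Asymptotic: φ ~ c₁ sin(πx/3) e^{1.575t} (exponential growth at rate −λ₁ ≈ 1.575).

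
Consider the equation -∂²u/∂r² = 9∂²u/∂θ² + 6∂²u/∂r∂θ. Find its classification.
Rewriting in standard form: -∂²u/∂r² - 6∂²u/∂r∂θ - 9∂²u/∂θ² = 0. Parabolic. (A = -1, B = -6, C = -9 gives B² - 4AC = 0.)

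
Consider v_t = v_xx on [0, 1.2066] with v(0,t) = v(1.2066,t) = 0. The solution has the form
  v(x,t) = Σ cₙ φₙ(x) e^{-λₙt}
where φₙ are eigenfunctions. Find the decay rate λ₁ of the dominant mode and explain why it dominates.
Eigenvalues: λₙ = n²π²/1.2066².
First three modes:
  n=1: λ₁ = π²/1.2066² ≈ 6.779
  n=2: λ₂ = 4π²/1.2066² ≈ 27.116 (4× faster decay)
  n=3: λ₃ = 9π²/1.2066² ≈ 61.012 (9× faster decay)
As t → ∞, higher modes decay exponentially faster. The n=1 mode dominates: v ~ c₁ sin(πx/1.2066) e^{-λ₁t}.
Decay rate: λ₁ = π²/1.2066² ≈ 6.779.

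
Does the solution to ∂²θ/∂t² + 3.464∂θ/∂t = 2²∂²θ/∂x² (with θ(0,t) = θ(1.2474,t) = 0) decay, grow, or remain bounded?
θ → 0. Damping (γ=3.464) dissipates energy; oscillations decay exponentially.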